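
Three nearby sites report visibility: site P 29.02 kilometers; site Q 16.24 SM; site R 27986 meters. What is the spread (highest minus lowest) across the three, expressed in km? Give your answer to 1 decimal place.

2.9 km

site Q: 16.24 SM = 26.136 km.
site R: 27986 m = 27.986 km.
Spread: 29.020 − 26.136 = 2.9 km.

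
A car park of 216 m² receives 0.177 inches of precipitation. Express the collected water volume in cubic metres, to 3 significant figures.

0.971 cubic metres

Depth: 0.177 in × 25.4 = 4.4958 mm.
1 mm over 1 m² is 1 L, so volume = 4.4958 × 216 = 971.0928 L = 0.971 m³.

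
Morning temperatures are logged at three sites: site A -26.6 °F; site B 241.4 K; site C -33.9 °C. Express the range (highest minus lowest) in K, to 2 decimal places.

site A: -26.6 °F = -32.556 °C.
site B: 241.4 K = -31.750 °C.
Spread: (-31.750) − (-33.900) = 2.150 °C.

2.15 K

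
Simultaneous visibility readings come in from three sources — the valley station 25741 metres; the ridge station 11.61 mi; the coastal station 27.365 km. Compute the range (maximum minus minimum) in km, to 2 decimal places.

8.68 km

the valley station: 25741 m = 25.7410 km.
the ridge station: 11.61 SM = 18.6845 km.
Spread: 27.3650 − 18.6845 = 8.68 km.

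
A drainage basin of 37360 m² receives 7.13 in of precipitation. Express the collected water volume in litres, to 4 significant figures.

6766000 litres

Depth: 7.13 in × 25.4 = 181.102 mm.
1 mm over 1 m² is 1 L, so volume = 181.102 × 37360 = 6765970.7 L ≈ 6766000 L.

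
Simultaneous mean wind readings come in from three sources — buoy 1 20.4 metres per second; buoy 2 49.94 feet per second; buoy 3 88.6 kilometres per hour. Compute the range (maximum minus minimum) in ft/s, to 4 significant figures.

30.81 ft/s

buoy 1: 20.4 m/s = 66.9291 ft/s.
buoy 3: 88.6 km/h = 80.7451 ft/s.
Spread: 80.7451 − 49.9400 = 30.81 ft/s.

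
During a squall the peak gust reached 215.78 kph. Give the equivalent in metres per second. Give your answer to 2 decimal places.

59.94 m/s

1 km/h = 0.277778 m/s, so 215.78 × 0.277778 = 59.94 m/s.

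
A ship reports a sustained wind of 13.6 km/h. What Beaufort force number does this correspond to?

13.6 km/h = 3.8 m/s, which is Beaufort 3 (gentle breeze, 3.4–5.4 m/s).

Beaufort force 3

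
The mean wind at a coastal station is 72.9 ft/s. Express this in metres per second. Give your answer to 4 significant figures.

1 ft/s = 0.3048 m/s, so 72.9 × 0.3048 = 22.22 m/s.

22.22 m/s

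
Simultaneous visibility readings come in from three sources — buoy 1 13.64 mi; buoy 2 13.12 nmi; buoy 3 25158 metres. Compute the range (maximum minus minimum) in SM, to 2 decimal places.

1.99 SM

buoy 2: 13.12 nmi = 15.0982 SM.
buoy 3: 25158 m = 15.6325 SM.
Spread: 15.6325 − 13.6400 = 1.99 SM.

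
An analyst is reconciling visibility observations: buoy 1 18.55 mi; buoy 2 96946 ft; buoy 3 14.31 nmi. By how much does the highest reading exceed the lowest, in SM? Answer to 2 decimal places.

2.08 SM

buoy 2: 96946 ft = 18.3610 SM.
buoy 3: 14.31 nmi = 16.4677 SM.
Spread: 18.5500 − 16.4677 = 2.08 SM.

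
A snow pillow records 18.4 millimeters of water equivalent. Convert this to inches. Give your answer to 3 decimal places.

0.724 in

1 mm = 0.0393701 in, so 18.4 × 0.0393701 = 0.724 in.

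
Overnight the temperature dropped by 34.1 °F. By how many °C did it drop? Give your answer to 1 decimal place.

Converting a difference, only the 9/5 scale factor applies: Δ°C = 34.1 × 0.5556 = 18.9 °C.

18.9 °C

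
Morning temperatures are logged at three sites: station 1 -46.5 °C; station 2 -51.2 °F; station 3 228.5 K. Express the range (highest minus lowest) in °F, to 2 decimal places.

3.33 °F

station 2: -51.2 °F = -46.222 °C.
station 3: 228.5 K = -44.650 °C.
Spread: (-44.650) − (-46.500) = 1.850 °C = 3.33 °F.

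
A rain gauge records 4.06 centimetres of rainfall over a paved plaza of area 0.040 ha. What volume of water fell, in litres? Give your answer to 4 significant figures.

Depth: 4.06 cm × 10 = 40.6 mm.
Area: 0.040 ha = 400 m².
1 mm over 1 m² is 1 L, so volume = 40.6 × 400 = 16240 L.

16240 litres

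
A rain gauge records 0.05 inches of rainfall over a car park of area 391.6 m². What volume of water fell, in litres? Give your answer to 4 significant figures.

Depth: 0.05 in × 25.4 = 1.27 mm.
1 mm over 1 m² is 1 L, so volume = 1.27 × 391.6 = 497.332 L ≈ 497.3 L.

497.3 litres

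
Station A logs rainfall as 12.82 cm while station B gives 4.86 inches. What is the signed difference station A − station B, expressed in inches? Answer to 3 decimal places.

station A: 12.82 cm = 5.04724 in.
Difference: 5.04724 − 4.86000 = 0.187 in.

0.187 in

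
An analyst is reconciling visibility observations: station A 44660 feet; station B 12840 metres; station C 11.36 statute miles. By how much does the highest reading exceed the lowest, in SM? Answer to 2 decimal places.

station A: 44660 ft = 8.4583 SM.
station B: 12840 m = 7.9784 SM.
Spread: 11.3600 − 7.9784 = 3.38 SM.

3.38 SM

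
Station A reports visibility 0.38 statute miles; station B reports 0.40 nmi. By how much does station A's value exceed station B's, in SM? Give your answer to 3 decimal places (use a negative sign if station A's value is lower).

-0.080 SM

station B: 0.40 nmi = 0.46031 SM.
Difference: 0.38000 − 0.46031 = -0.080 SM.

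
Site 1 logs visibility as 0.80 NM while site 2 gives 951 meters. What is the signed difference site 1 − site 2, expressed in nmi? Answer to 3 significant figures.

0.287 nmi

site 2: 951 m = 0.513499 nmi.
Difference: 0.800000 − 0.513499 = 0.287 nmi.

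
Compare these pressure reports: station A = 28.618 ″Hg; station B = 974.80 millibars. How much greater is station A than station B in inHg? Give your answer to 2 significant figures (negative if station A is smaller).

station B: 974.80 mb = 28.7858 inHg.
Difference: 28.6180 − 28.7858 = -0.17 inHg.

-0.17 inHg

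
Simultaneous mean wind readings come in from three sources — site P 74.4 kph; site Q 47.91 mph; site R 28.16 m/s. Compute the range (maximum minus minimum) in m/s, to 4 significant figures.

7.493 m/s

site P: 74.4 km/h = 20.66667 m/s.
site Q: 47.91 mph = 21.41769 m/s.
Spread: 28.16000 − 20.66667 = 7.493 m/s.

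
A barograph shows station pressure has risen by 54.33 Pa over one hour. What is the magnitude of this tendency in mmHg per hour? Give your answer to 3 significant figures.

54.33 Pa / 1 h × 0.00750062 mmHg/Pa = 0.408 mmHg/h.

0.408 mmHg per hour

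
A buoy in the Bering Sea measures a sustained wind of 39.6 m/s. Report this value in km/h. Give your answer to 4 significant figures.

1 m/s = 3.6 km/h, so 39.6 × 3.6 = 142.6 km/h.

142.6 km/h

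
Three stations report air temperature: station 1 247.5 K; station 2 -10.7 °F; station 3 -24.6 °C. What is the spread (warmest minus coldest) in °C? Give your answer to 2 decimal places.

station 1: 247.5 K = -25.650 °C.
station 2: -10.7 °F = -23.722 °C.
Spread: (-23.722) − (-25.650) = 1.928 °C.

1.93 °C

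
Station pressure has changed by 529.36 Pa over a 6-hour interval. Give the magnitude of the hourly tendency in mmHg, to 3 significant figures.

529.36 Pa / 6 h × 0.00750062 mmHg/Pa = 0.662 mmHg/h.

0.662 mmHg per hour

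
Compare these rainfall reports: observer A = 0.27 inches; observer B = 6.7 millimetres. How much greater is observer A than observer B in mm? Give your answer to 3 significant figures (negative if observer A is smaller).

observer A: 0.27 in = 6.85800 mm.
Difference: 6.85800 − 6.70000 = 0.158 mm.

0.158 mm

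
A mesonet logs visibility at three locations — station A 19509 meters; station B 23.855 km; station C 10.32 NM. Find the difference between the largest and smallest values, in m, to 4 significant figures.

station B: 23.855 km = 23855.00 m.
station C: 10.32 nmi = 19112.64 m.
Spread: 23855.00 − 19112.64 = 4742 m.

4742 m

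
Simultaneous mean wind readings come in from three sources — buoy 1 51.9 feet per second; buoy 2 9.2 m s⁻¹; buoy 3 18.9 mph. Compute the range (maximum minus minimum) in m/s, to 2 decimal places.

7.37 m/s

buoy 1: 51.9 ft/s = 15.8191 m/s.
buoy 3: 18.9 mph = 8.4491 m/s.
Spread: 15.8191 − 8.4491 = 7.37 m/s.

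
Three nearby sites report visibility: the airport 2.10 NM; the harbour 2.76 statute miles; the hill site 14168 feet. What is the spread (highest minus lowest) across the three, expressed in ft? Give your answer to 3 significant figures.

the airport: 2.10 nmi = 12759.84 ft.
the harbour: 2.76 SM = 14572.80 ft.
Spread: 14572.80 − 12759.84 = 1810 ft.

1810 ft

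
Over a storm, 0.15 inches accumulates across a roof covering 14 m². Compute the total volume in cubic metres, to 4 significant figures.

0.05334 cubic metres

Depth: 0.15 in × 25.4 = 3.81 mm.
1 mm over 1 m² is 1 L, so volume = 3.81 × 14 = 53.34 L = 0.05334 m³.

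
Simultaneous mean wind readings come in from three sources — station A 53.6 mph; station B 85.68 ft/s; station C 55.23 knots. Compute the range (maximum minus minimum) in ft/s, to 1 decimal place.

station A: 53.6 mph = 78.613 ft/s.
station C: 55.23 kt = 93.218 ft/s.
Spread: 93.218 − 78.613 = 14.6 ft/s.

14.6 ft/s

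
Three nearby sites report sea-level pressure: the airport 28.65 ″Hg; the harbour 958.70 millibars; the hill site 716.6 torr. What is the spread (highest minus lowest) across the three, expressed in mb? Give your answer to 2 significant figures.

the airport: 28.65 inHg = 970.20 mb.
the hill site: 716.6 mmHg = 955.39 mb.
Spread: 970.20 − 955.39 = 15 mb.

15 mb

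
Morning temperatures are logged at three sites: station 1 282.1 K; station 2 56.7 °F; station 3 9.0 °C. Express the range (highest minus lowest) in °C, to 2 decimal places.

station 1: 282.1 K = 8.950 °C.
station 2: 56.7 °F = 13.722 °C.
Spread: 13.722 − 8.950 = 4.772 °C.

4.77 °C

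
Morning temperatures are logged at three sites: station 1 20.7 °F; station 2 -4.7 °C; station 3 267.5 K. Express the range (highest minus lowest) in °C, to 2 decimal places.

station 1: 20.7 °F = -6.278 °C.
station 3: 267.5 K = -5.650 °C.
Spread: (-4.700) − (-6.278) = 1.578 °C.

1.58 °C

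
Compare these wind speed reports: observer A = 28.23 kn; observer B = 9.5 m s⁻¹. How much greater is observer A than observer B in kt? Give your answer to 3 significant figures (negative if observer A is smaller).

observer B: 9.5 m/s = 18.4665 kt.
Difference: 28.2300 − 18.4665 = 9.76 kt.

9.76 kt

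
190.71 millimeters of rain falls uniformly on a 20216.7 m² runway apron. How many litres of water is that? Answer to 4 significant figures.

3856000 litres

1 mm over 1 m² is 1 L, so volume = 190.71 × 20216.7 = 3855526.9 L ≈ 3856000 L.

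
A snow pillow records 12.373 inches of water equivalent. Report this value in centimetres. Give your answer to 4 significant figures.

1 in = 2.54 cm, so 12.373 × 2.54 = 31.43 cm.

31.43 cm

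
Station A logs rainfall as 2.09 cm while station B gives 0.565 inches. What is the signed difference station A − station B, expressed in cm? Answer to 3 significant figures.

0.655 cm

station B: 0.565 in = 1.43510 cm.
Difference: 2.09000 − 1.43510 = 0.655 cm.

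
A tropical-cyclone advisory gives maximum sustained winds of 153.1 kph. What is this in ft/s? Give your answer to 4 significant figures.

1 km/h = 0.911344 ft/s, so 153.1 × 0.911344 = 139.5 ft/s.

139.5 ft/s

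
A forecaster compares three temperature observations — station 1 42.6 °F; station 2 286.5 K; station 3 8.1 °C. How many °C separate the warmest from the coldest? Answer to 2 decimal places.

7.46 °C

station 1: 42.6 °F = 5.889 °C.
station 2: 286.5 K = 13.350 °C.
Spread: 13.350 − 5.889 = 7.461 °C.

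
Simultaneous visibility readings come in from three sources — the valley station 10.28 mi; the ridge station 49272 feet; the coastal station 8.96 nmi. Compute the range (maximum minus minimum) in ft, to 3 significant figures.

the valley station: 10.28 SM = 54278.40 ft.
the coastal station: 8.96 nmi = 54441.99 ft.
Spread: 54441.99 − 49272.00 = 5170 ft.

5170 ft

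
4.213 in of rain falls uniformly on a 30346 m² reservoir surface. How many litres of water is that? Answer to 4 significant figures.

3247000 litres

Depth: 4.213 in × 25.4 = 107.0102 mm.
1 mm over 1 m² is 1 L, so volume = 107.0102 × 30346 = 3247331.5 L ≈ 3247000 L.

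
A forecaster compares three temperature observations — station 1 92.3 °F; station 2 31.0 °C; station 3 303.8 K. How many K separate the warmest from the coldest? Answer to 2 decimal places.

2.85 K

station 1: 92.3 °F = 33.500 °C.
station 3: 303.8 K = 30.650 °C.
Spread: 33.500 − 30.650 = 2.850 °C.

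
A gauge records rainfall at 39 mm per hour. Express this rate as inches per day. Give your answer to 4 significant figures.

36.85 in/day

39 mm/hour × 0.0393701 in/mm × 24 hour/day = 36.85 in/day.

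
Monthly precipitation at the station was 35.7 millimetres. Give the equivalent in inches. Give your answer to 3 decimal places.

1 mm = 0.0393701 in, so 35.7 × 0.0393701 = 1.406 in.

1.406 in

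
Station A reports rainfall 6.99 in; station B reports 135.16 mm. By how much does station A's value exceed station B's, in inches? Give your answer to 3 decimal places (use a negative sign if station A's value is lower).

station B: 135.16 mm = 5.32126 in.
Difference: 6.99000 − 5.32126 = 1.669 in.

1.669 in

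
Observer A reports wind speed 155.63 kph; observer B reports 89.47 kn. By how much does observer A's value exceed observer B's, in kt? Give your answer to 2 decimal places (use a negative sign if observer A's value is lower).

observer A: 155.63 km/h = 84.0335 kt.
Difference: 84.0335 − 89.4700 = -5.44 kt.

-5.44 kt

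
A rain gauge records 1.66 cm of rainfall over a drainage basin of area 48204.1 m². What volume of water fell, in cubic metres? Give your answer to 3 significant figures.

Depth: 1.66 cm × 10 = 16.6 mm.
1 mm over 1 m² is 1 L, so volume = 16.6 × 48204.1 = 800188.06 L = 800 m³.

800 cubic metres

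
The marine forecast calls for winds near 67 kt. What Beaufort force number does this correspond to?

Beaufort force 12

67 kt lies in the Beaufort 12 band (hurricane force, ≥64 kt).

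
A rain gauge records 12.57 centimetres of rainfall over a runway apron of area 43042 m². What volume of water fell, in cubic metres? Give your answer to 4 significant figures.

Depth: 12.57 cm × 10 = 125.7 mm.
1 mm over 1 m² is 1 L, so volume = 125.7 × 43042 = 5410379.4 L = 5410 m³.

5410 cubic metres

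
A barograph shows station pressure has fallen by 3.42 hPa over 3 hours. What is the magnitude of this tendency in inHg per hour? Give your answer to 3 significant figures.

0.0337 inHg per hour

3.42 hPa / 3 h × 0.02953 inHg/hPa = 0.0337 inHg/h.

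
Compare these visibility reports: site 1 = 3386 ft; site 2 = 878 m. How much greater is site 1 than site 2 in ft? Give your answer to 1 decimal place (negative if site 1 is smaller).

505.4 ft

site 2: 878 m = 2880.577 ft.
Difference: 3386.000 − 2880.577 = 505.4 ft.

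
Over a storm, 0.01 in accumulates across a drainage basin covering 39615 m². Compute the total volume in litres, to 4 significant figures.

Depth: 0.01 in × 25.4 = 0.254 mm.
1 mm over 1 m² is 1 L, so volume = 0.254 × 39615 = 10062.21 L ≈ 10060 L.

10060 litres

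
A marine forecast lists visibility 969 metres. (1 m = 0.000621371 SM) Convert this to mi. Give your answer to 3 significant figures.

0.602 SM

1 m = 0.000621371 SM, so 969 × 0.000621371 = 0.602 SM.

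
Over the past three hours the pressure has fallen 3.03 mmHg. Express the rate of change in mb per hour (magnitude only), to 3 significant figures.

3.03 mmHg / 3 h × 1.33322 mb/mmHg = 1.35 mb/h.

1.35 mb per hour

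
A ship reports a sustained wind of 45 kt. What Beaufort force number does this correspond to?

45 kt lies in the Beaufort 9 band (strong gale, 41–47 kt).

Beaufort force 9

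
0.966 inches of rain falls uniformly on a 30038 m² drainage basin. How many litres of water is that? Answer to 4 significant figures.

737000 litres

Depth: 0.966 in × 25.4 = 24.5364 mm.
1 mm over 1 m² is 1 L, so volume = 24.5364 × 30038 = 737024.38 L ≈ 737000 L.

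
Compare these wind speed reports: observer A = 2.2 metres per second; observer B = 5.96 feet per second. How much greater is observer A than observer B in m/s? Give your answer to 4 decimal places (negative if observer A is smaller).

0.3834 m/s

observer B: 5.96 ft/s = 1.816608 m/s.
Difference: 2.200000 − 1.816608 = 0.3834 m/s.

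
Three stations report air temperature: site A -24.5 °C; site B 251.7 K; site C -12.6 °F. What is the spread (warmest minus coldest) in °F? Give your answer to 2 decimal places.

site B: 251.7 K = -21.450 °C.
site C: -12.6 °F = -24.778 °C.
Spread: (-21.450) − (-24.778) = 3.328 °C = 5.99 °F.

5.99 °F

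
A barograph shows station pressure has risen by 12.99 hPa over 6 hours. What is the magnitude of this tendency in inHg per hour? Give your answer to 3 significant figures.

12.99 hPa / 6 h × 0.02953 inHg/hPa = 0.0639 inHg/h.

0.0639 inHg per hour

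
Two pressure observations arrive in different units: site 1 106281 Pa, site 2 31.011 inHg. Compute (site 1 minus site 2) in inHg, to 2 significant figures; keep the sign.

0.37 inHg

site 1: 106281 Pa = 31.3848 inHg.
Difference: 31.3848 − 31.0110 = 0.37 inHg.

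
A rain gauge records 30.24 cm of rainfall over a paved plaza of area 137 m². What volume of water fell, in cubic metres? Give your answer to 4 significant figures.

41.43 cubic metres

Depth: 30.24 cm × 10 = 302.4 mm.
1 mm over 1 m² is 1 L, so volume = 302.4 × 137 = 41428.8 L = 41.43 m³.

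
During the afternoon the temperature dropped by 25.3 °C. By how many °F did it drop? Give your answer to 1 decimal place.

45.5 °F

Converting a difference, only the 9/5 scale factor applies: Δ°F = 25.3 × 1.8 = 45.5 °F.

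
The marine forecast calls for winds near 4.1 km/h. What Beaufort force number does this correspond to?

4.1 km/h = 1.1 m/s, which is Beaufort 1 (light air, 0.3–1.5 m/s).

Beaufort force 1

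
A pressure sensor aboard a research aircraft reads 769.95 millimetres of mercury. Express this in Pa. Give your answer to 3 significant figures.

103000 Pa

1 mmHg = 133.322 Pa, so 769.95 × 133.322 = 103000 Pa.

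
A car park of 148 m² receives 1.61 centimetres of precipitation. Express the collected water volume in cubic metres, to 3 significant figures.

Depth: 1.61 cm × 10 = 16.1 mm.
1 mm over 1 m² is 1 L, so volume = 16.1 × 148 = 2382.8 L = 2.38 m³.

2.38 cubic metres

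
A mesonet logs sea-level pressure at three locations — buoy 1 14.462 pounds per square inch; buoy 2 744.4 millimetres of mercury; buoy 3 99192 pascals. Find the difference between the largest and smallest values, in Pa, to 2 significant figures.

buoy 1: 14.462 psi = 99711.98 Pa.
buoy 2: 744.4 mmHg = 99245.19 Pa.
Spread: 99711.98 − 99192.00 = 520 Pa.

520 Pa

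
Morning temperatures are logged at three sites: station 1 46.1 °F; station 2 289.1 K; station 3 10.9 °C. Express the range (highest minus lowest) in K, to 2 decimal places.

8.12 K

station 1: 46.1 °F = 7.833 °C.
station 2: 289.1 K = 15.950 °C.
Spread: 15.950 − 7.833 = 8.117 °C.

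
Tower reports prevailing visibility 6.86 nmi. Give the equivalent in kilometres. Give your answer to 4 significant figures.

1 nmi = 1.852 km, so 6.86 × 1.852 = 12.70 km.

12.70 km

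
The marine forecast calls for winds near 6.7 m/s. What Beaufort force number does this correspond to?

6.7 m/s lies in the Beaufort 4 band (moderate breeze, 5.5–7.9 m/s).

Beaufort force 4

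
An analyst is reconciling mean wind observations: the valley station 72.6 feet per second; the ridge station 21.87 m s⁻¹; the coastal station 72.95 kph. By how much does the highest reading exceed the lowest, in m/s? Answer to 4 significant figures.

the valley station: 72.6 ft/s = 22.12848 m/s.
the coastal station: 72.95 km/h = 20.26389 m/s.
Spread: 22.12848 − 20.26389 = 1.865 m/s.

1.865 m/s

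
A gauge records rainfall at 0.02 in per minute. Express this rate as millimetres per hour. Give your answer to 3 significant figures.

30.5 mm/hour

0.02 in/minute × 25.4 mm/in × 60 minute/hour = 30.5 mm/hour.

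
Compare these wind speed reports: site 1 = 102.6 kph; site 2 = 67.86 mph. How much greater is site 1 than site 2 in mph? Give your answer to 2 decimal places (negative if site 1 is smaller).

site 1: 102.6 km/h = 63.7527 mph.
Difference: 63.7527 − 67.8600 = -4.11 mph.

-4.11 mph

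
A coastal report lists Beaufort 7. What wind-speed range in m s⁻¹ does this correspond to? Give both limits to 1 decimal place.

13.9 to 17.1 m/s

Beaufort 7 (near gale) spans 13.9–17.1 m/s.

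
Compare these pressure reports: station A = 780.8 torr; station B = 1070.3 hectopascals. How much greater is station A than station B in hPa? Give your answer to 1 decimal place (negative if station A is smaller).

station A: 780.8 mmHg = 1040.981 hPa.
Difference: 1040.981 − 1070.300 = -29.3 hPa.

-29.3 hPa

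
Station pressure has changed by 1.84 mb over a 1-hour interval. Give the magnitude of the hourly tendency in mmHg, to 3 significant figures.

1.38 mmHg per hour

1.84 mb / 1 h × 0.750062 mmHg/mb = 1.38 mmHg/h.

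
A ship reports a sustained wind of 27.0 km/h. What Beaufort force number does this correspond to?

27.0 km/h = 7.5 m/s, which is Beaufort 4 (moderate breeze, 5.5–7.9 m/s).

Beaufort force 4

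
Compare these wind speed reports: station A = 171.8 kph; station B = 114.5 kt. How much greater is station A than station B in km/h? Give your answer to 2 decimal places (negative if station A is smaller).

station B: 114.5 kt = 212.0540 km/h.
Difference: 171.8000 − 212.0540 = -40.25 km/h.

-40.25 km/h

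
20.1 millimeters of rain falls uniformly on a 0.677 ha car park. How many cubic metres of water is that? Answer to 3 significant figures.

Area: 0.677 ha = 6770 m².
1 mm over 1 m² is 1 L, so volume = 20.1 × 6770 = 136077 L = 136 m³.

136 cubic metres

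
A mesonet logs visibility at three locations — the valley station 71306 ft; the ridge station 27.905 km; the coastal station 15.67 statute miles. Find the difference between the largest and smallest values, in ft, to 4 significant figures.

the ridge station: 27.905 km = 91551.84 ft.
the coastal station: 15.67 SM = 82737.60 ft.
Spread: 91551.84 − 71306.00 = 20250 ft.

20250 ft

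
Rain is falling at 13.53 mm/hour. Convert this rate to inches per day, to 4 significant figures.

13.53 mm/hour × 0.0393701 in/mm × 24 hour/day = 12.78 in/day.

12.78 in/day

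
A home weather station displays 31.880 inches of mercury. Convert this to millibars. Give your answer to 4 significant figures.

1 inHg = 33.8639 mb, so 31.880 × 33.8639 = 1080 mb.

1080 mb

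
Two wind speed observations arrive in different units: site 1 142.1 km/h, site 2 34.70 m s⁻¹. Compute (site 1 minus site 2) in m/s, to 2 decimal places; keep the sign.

site 1: 142.1 km/h = 39.4722 m/s.
Difference: 39.4722 − 34.7000 = 4.77 m/s.

4.77 m/s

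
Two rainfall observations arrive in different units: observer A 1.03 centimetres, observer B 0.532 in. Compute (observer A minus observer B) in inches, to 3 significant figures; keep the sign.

-0.126 in

observer A: 1.03 cm = 0.40551 in.
Difference: 0.40551 − 0.53200 = -0.126 in.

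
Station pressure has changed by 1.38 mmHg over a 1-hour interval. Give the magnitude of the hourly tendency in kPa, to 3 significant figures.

1.38 mmHg / 1 h × 0.133322 kPa/mmHg = 0.184 kPa/h.

0.184 kPa per hour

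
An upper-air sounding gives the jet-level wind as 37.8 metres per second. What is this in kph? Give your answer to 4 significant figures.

1 m/s = 3.6 km/h, so 37.8 × 3.6 = 136.1 km/h.

136.1 km/h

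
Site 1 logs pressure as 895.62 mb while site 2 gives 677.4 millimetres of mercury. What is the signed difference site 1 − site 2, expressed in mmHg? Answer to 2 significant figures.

-5.6 mmHg

site 1: 895.62 mb = 671.770 mmHg.
Difference: 671.770 − 677.400 = -5.6 mmHg.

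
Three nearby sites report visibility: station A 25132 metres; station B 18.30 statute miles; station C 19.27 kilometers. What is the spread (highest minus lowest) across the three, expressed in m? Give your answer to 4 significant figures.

10180 m

station B: 18.30 SM = 29451.00 m.
station C: 19.27 km = 19270.00 m.
Spread: 29451.00 − 19270.00 = 10180 m.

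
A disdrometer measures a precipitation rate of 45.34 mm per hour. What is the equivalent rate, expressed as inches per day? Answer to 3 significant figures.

45.34 mm/hour × 0.0393701 in/mm × 24 hour/day = 42.8 in/day.

42.8 in/day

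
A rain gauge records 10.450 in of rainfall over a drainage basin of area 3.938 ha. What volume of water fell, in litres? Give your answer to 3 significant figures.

Depth: 10.450 in × 25.4 = 265.43 mm.
Area: 3.938 ha = 39380 m².
1 mm over 1 m² is 1 L, so volume = 265.43 × 39380 = 10452633 L ≈ 10500000 L.

10500000 litres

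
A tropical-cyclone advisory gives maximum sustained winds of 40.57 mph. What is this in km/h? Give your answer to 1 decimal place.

1 mph = 1.60934 km/h, so 40.57 × 1.60934 = 65.3 km/h.

65.3 km/h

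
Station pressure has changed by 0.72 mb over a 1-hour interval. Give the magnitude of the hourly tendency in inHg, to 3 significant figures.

0.72 mb / 1 h × 0.02953 inHg/mb = 0.0213 inHg/h.

0.0213 inHg per hour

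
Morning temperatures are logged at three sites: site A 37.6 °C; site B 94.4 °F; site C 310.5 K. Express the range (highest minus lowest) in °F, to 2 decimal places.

site B: 94.4 °F = 34.667 °C.
site C: 310.5 K = 37.350 °C.
Spread: 37.600 − 34.667 = 2.933 °C = 5.28 °F.

5.28 °F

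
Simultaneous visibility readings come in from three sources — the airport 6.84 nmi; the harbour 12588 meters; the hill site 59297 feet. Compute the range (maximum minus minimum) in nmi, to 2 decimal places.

2.96 nmi

the harbour: 12588 m = 6.7970 nmi.
the hill site: 59297 ft = 9.7590 nmi.
Spread: 9.7590 − 6.7970 = 2.96 nmi.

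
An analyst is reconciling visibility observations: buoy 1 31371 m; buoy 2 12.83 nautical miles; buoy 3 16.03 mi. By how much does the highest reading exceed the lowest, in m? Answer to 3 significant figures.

buoy 2: 12.83 nmi = 23761.16 m.
buoy 3: 16.03 SM = 25797.78 m.
Spread: 31371.00 − 23761.16 = 7610 m.

7610 m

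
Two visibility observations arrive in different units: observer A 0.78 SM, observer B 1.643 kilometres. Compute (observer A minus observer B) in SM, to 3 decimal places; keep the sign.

-0.241 SM

observer B: 1.643 km = 1.02091 SM.
Difference: 0.78000 − 1.02091 = -0.241 SM.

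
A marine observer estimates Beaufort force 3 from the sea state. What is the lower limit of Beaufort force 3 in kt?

7 kt

Beaufort 3 (gentle breeze) spans 7–10 knots.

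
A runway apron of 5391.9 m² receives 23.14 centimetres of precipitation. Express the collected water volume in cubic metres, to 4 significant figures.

Depth: 23.14 cm × 10 = 231.4 mm.
1 mm over 1 m² is 1 L, so volume = 231.4 × 5391.9 = 1247685.7 L = 1248 m³.

1248 cubic metres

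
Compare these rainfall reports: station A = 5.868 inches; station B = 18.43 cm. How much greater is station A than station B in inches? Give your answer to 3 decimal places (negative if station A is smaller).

station B: 18.43 cm = 7.25591 in.
Difference: 5.86800 − 7.25591 = -1.388 in.

-1.388 in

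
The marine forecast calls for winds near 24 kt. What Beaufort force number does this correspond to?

24 kt lies in the Beaufort 6 band (strong breeze, 22–27 kt).

Beaufort force 6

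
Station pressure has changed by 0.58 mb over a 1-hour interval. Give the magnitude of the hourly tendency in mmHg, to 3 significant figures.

0.435 mmHg per hour

0.58 mb / 1 h × 0.750062 mmHg/mb = 0.435 mmHg/h.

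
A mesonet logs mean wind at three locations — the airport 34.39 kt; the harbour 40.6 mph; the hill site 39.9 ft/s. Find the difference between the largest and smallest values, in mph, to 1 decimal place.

13.4 mph

the airport: 34.39 kt = 39.575 mph.
the hill site: 39.9 ft/s = 27.205 mph.
Spread: 40.600 − 27.205 = 13.4 mph.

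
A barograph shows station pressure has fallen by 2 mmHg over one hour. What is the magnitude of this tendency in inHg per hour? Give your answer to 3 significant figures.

2 mmHg / 1 h × 0.0393701 inHg/mmHg = 0.0787 inHg/h.

0.0787 inHg per hour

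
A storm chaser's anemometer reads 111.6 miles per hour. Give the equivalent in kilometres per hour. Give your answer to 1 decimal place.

179.6 km/h

1 mph = 1.60934 km/h, so 111.6 × 1.60934 = 179.6 km/h.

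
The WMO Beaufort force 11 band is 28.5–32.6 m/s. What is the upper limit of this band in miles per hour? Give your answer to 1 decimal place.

72.9 mph

28.5–32.6 m/s × 2.237 = 63.8–72.9 mph.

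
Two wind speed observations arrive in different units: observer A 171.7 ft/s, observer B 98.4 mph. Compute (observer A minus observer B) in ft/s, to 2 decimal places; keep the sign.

observer B: 98.4 mph = 144.3200 ft/s.
Difference: 171.7000 − 144.3200 = 27.38 ft/s.

27.38 ft/s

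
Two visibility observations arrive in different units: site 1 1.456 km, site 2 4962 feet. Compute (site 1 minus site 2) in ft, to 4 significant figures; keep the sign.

-185.1 ft

site 1: 1.456 km = 4776.903 ft.
Difference: 4776.903 − 4962.000 = -185.1 ft.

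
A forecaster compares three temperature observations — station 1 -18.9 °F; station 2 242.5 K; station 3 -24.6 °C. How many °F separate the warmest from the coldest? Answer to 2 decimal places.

10.89 °F

station 1: -18.9 °F = -28.278 °C.
station 2: 242.5 K = -30.650 °C.
Spread: (-24.600) − (-30.650) = 6.050 °C = 10.89 °F.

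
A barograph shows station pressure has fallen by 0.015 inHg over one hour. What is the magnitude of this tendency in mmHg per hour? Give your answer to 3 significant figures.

0.015 inHg / 1 h × 25.4 mmHg/inHg = 0.381 mmHg/h.

0.381 mmHg per hour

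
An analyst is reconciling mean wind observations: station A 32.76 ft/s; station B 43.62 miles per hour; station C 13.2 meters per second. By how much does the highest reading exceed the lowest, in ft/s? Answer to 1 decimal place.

31.2 ft/s

station B: 43.62 mph = 63.976 ft/s.
station C: 13.2 m/s = 43.307 ft/s.
Spread: 63.976 − 32.760 = 31.2 ft/s.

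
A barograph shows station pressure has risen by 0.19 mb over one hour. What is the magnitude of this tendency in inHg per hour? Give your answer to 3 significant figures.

0.00561 inHg per hour

0.19 mb / 1 h × 0.02953 inHg/mb = 0.00561 inHg/h.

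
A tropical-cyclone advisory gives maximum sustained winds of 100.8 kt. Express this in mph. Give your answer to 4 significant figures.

1 kt = 1.15078 mph, so 100.8 × 1.15078 = 116.0 mph.

116.0 mph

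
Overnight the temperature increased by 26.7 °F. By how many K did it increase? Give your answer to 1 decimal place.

14.8 K

Converting a difference, only the 9/5 scale factor applies: ΔK = 26.7 × 0.5556 = 14.8 K.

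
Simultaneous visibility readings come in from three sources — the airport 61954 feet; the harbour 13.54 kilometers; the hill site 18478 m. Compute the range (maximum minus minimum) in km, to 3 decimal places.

5.344 km

the airport: 61954 ft = 18.88358 km.
the hill site: 18478 m = 18.47800 km.
Spread: 18.88358 − 13.54000 = 5.344 km.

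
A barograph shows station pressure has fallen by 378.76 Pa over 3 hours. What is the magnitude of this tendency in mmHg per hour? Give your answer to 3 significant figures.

378.76 Pa / 3 h × 0.00750062 mmHg/Pa = 0.947 mmHg/h.

0.947 mmHg per hour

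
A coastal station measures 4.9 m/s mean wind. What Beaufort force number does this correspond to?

4.9 m/s lies in the Beaufort 3 band (gentle breeze, 3.4–5.4 m/s).

Beaufort force 3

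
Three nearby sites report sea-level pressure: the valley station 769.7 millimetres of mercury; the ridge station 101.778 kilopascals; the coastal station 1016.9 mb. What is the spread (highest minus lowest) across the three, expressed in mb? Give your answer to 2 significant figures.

9.3 mb

the valley station: 769.7 mmHg = 1026.182 mb.
the ridge station: 101.778 kPa = 1017.780 mb.
Spread: 1026.182 − 1016.900 = 9.3 mb.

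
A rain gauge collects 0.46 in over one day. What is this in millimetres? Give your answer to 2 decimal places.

1 in = 25.4 mm, so 0.46 × 25.4 = 11.68 mm.

11.68 mm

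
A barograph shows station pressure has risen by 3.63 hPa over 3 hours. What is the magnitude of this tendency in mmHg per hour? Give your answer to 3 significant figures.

0.908 mmHg per hour

3.63 hPa / 3 h × 0.750062 mmHg/hPa = 0.908 mmHg/h.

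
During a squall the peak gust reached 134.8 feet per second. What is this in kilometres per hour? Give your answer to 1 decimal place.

147.9 km/h

1 ft/s = 1.09728 km/h, so 134.8 × 1.09728 = 147.9 km/h.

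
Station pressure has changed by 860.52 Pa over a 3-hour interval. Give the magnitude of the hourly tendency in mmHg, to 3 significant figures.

860.52 Pa / 3 h × 0.00750062 mmHg/Pa = 2.15 mmHg/h.

2.15 mmHg per hour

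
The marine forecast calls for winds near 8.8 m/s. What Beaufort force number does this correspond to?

8.8 m/s lies in the Beaufort 5 band (fresh breeze, 8.0–10.7 m/s).

Beaufort force 5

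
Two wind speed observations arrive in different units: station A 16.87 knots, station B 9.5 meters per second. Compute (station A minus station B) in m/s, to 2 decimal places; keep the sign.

station A: 16.87 kt = 8.6787 m/s.
Difference: 8.6787 − 9.5000 = -0.82 m/s.

-0.82 m/s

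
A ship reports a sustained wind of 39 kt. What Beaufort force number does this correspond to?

39 kt lies in the Beaufort 8 band (gale, 34–40 kt).

Beaufort force 8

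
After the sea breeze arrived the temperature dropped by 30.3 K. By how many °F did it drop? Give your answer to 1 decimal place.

Converting a difference, only the 9/5 scale factor applies: Δ°F = 30.3 × 1.8 = 54.5 °F.

54.5 °F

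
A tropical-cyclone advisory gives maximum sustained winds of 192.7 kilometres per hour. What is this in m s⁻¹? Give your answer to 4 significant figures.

53.53 m/s

1 km/h = 0.277778 m/s, so 192.7 × 0.277778 = 53.53 m/s.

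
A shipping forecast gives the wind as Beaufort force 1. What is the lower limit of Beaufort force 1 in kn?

Beaufort 1 (light air) spans 1–3 knots.

1 kt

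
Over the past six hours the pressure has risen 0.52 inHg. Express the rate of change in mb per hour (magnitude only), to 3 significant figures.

0.52 inHg / 6 h × 33.8639 mb/inHg = 2.93 mb/h.

2.93 mb per hour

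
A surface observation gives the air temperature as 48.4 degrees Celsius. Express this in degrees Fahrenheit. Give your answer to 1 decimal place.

°F = °C × 9/5 + 32 = 48.4 × 1.8 + 32 = 119.1 °F.

119.1 °F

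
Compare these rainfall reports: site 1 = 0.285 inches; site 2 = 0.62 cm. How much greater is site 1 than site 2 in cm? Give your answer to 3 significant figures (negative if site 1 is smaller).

0.104 cm

site 1: 0.285 in = 0.72390 cm.
Difference: 0.72390 − 0.62000 = 0.104 cm.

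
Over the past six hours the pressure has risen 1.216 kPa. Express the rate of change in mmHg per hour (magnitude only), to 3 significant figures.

1.216 kPa / 6 h × 7.50062 mmHg/kPa = 1.52 mmHg/h.

1.52 mmHg per hour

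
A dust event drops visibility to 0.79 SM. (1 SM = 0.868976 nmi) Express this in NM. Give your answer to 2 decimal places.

1 SM = 0.868976 nmi, so 0.79 × 0.868976 = 0.69 nmi.

0.69 nmi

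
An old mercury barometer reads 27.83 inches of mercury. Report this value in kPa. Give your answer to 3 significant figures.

94.2 kPa

1 inHg = 3.38639 kPa, so 27.83 × 3.38639 = 94.2 kPa.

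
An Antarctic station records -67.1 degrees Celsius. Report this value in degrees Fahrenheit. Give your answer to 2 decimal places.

°F = °C × 9/5 + 32 = -67.1 × 1.8 + 32 = -88.78 °F.

-88.78 °F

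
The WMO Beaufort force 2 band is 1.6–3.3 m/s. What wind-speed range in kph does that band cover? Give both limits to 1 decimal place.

1.6–3.3 m/s × 3.6 = 5.8–11.9 km/h.

5.8 to 11.9 km/h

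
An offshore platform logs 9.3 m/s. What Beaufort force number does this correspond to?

Beaufort force 5

9.3 m/s lies in the Beaufort 5 band (fresh breeze, 8.0–10.7 m/s).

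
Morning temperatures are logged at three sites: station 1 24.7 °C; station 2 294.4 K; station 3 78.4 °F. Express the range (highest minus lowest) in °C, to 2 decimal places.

station 2: 294.4 K = 21.250 °C.
station 3: 78.4 °F = 25.778 °C.
Spread: 25.778 − 21.250 = 4.528 °C.

4.53 °C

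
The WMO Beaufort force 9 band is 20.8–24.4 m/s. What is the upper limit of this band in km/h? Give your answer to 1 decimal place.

20.8–24.4 m/s × 3.6 = 74.9–87.8 km/h.

87.8 km/h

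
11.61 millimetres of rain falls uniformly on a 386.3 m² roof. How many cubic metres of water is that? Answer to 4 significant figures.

4.485 cubic metres

1 mm over 1 m² is 1 L, so volume = 11.61 × 386.3 = 4484.943 L = 4.485 m³.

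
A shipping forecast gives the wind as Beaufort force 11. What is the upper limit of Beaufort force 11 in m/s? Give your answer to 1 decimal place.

32.6 m/s

Beaufort 11 (violent storm) spans 28.5–32.6 m/s.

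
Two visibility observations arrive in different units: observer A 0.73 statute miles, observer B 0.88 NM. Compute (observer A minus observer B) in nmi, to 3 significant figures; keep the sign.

-0.246 nmi

observer A: 0.73 SM = 0.63435 nmi.
Difference: 0.63435 − 0.88000 = -0.246 nmi.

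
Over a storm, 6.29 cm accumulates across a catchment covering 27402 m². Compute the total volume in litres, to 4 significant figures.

1724000 litres

Depth: 6.29 cm × 10 = 62.9 mm.
1 mm over 1 m² is 1 L, so volume = 62.9 × 27402 = 1723585.8 L ≈ 1724000 L.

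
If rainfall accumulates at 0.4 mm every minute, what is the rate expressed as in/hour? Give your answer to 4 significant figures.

0.4 mm/minute × 0.0393701 in/mm × 60 minute/hour = 0.9449 in/hour.

0.9449 in/hour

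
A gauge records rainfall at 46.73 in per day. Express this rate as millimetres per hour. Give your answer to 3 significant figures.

46.73 in/day × 25.4 mm/in × 0.0416667 day/hour = 49.5 mm/hour.

49.5 mm/hour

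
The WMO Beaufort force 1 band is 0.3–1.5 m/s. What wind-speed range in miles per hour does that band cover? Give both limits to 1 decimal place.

0.7 to 3.4 mph

0.3–1.5 m/s × 2.237 = 0.7–3.4 mph.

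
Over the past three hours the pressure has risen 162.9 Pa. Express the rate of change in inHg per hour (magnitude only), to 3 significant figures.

0.0160 inHg per hour

162.9 Pa / 3 h × 0.0002953 inHg/Pa = 0.0160 inHg/h.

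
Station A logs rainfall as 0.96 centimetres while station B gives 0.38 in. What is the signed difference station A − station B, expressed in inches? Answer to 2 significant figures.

station A: 0.96 cm = 0.377953 in.
Difference: 0.377953 − 0.380000 = -0.0020 in.

-0.0020 in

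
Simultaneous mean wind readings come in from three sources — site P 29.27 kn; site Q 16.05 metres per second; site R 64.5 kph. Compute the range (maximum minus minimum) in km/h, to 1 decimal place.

10.3 km/h

site P: 29.27 kt = 54.208 km/h.
site Q: 16.05 m/s = 57.780 km/h.
Spread: 64.500 − 54.208 = 10.3 km/h.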